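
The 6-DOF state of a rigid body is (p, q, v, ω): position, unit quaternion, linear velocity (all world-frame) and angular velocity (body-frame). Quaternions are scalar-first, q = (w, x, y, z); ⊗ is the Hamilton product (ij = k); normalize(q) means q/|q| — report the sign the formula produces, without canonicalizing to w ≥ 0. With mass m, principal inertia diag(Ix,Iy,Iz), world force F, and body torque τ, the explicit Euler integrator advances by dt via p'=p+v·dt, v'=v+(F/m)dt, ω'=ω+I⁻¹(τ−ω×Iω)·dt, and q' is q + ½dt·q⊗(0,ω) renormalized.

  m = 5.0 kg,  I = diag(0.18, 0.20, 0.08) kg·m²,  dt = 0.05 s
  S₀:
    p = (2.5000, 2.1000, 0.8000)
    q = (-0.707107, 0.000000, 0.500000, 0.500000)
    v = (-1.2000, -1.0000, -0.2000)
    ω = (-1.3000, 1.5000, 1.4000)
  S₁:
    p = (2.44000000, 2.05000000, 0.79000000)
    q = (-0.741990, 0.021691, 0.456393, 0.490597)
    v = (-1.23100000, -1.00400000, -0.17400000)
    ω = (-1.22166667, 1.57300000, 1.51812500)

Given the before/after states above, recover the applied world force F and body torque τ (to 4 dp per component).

Δv = v₁−v₀ = (-0.03100000, -0.00400000, 0.02600000)
applied force F = (-3.1000, -0.4000, 2.6000)
ω₁ − ω₀ = (0.07833333, 0.07300000, 0.11812500)
precession coupling = (-0.2520, -0.1820, -0.0390)
I·α + gyro = (0.0300, 0.1100, 0.1500)

F = (-3.1000, -0.4000, 2.6000)
τ = (0.0300, 0.1100, 0.1500)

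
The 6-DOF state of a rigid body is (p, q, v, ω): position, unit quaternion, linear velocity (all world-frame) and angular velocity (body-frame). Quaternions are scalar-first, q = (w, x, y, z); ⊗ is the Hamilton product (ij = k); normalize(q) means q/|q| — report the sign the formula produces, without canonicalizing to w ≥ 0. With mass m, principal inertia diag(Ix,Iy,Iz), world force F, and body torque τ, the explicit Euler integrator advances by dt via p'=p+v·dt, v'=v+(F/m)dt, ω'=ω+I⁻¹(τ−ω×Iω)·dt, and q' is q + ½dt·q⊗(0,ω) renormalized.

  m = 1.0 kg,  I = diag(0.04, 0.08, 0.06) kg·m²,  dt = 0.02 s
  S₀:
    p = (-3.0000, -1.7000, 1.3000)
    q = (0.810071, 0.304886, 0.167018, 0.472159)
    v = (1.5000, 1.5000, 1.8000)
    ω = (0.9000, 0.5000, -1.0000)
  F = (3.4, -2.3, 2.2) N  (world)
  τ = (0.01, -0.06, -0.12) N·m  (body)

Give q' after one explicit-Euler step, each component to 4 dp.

q' = (0.8111, 0.3081, 0.1783, 0.4640)

Hamilton product q⊗(0,ω) = (0.1142526, 0.3259664, 1.1348646, -0.8079442)
q + ½dt·q⊗(0,ω), renormalized = (0.8111, 0.3081, 0.1783, 0.4640)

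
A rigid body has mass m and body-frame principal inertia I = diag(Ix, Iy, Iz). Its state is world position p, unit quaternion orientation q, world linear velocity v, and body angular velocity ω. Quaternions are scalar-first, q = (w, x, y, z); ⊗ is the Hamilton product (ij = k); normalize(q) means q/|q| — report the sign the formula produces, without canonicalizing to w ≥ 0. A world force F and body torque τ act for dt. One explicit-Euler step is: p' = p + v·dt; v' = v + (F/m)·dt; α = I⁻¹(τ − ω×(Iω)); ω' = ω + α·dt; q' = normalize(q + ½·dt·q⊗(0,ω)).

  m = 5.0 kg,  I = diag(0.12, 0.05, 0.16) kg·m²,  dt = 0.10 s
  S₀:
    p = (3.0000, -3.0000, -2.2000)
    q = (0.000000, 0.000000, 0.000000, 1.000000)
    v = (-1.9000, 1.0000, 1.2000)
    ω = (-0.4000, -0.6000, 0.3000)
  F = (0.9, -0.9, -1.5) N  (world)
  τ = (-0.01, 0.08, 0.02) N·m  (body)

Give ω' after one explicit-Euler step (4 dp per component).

gyro term ω×Iω = (-0.0198, 0.0048, -0.0168)
(τ − ω×Iω)/I = (0.0817, 1.5040, 0.2300)
ω' = ω + α·dt = (-0.3918, -0.4496, 0.3230)

ω' = (-0.3918, -0.4496, 0.3230)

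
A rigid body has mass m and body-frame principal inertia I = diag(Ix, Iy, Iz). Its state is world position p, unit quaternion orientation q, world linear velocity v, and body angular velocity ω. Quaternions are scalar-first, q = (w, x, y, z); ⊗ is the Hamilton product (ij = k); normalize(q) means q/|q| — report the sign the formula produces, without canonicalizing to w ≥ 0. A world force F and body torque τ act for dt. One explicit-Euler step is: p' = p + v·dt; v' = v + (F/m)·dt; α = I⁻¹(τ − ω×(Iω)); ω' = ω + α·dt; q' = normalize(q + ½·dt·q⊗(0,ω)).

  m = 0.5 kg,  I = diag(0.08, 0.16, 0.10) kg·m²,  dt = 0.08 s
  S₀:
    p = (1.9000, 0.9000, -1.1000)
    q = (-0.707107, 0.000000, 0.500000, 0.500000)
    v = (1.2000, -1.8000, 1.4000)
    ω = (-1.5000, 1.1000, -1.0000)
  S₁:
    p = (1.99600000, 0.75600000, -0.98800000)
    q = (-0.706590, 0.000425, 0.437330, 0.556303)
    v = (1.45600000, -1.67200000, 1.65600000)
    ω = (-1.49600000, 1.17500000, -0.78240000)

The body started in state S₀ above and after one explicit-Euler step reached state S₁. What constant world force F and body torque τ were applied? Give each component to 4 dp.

F = (1.6000, 0.8000, 1.6000)
τ = (0.0700, 0.1200, 0.1400)

Δv = v₁−v₀ = (0.25600000, 0.12800000, 0.25600000)
F = m·Δv/dt = (1.6000, 0.8000, 1.6000)
Δω = ω₁−ω₀ = (0.00400000, 0.07500000, 0.21760000)
ω₀×(Iω₀) = (0.0660, -0.0300, -0.1320)
applied torque τ = (0.0700, 0.1200, 0.1400)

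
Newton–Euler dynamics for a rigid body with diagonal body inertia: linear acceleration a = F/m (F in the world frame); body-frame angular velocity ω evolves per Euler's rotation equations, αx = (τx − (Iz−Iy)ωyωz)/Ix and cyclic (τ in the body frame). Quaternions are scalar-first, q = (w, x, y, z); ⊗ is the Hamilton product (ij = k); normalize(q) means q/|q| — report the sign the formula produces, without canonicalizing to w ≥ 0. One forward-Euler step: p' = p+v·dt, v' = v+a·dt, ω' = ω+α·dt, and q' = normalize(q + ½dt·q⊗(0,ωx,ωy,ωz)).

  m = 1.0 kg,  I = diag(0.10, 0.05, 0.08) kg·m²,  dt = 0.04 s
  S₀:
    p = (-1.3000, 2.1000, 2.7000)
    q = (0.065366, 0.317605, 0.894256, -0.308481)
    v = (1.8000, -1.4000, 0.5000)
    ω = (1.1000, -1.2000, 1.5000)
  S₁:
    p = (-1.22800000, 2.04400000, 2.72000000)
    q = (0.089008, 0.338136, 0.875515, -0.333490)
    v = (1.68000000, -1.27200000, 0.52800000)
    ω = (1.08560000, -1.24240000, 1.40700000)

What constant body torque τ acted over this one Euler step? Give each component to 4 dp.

Δω = ω₁−ω₀ = (-0.01440000, -0.04240000, -0.09300000)
applied torque τ = (-0.0900, -0.0200, -0.1200)

τ = (-0.0900, -0.0200, -0.1200)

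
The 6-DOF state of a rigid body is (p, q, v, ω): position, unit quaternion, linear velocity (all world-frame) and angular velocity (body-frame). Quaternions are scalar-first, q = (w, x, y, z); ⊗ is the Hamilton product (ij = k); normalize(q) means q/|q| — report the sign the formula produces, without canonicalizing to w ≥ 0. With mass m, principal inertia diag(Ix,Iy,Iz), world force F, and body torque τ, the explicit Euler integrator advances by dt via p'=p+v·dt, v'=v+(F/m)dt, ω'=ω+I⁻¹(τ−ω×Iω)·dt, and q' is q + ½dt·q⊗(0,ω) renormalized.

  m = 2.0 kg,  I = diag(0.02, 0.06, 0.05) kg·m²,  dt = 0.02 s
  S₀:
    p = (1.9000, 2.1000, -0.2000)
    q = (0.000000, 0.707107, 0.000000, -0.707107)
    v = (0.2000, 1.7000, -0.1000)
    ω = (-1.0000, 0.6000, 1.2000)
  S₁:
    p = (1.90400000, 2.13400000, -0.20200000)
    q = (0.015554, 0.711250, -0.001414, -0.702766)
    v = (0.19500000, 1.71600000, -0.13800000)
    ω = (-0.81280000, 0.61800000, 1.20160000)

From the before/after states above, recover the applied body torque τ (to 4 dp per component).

τ = (0.1800, 0.0900, -0.0200)

Δω = ω₁−ω₀ = (0.18720000, 0.01800000, 0.00160000)
applied torque τ = (0.1800, 0.0900, -0.0200)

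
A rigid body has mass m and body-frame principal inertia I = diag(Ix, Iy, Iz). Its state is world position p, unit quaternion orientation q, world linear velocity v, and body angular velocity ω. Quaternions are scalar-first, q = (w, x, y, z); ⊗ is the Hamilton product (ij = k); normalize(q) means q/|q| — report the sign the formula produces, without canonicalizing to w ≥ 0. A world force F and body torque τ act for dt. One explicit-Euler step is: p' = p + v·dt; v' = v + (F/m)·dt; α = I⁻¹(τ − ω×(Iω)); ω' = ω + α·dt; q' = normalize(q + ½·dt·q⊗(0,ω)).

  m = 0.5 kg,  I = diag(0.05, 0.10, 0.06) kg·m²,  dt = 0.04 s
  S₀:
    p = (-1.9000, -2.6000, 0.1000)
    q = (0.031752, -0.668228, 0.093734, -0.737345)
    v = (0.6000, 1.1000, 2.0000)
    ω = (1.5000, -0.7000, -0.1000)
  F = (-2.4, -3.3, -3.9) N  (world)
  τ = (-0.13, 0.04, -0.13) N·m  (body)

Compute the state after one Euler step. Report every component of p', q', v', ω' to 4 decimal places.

p' = (-1.8760, -2.5560, 0.1800)
q' = (0.0516, -0.6774, 0.0698, -0.7305)
v' = (0.4080, 0.8360, 1.6880)
ω' = (1.3982, -0.6846, -0.1517)

ω×(Iω) gyroscopic = (-0.0028, 0.0015, -0.0525)
(τ − ω×Iω)/I = (-2.5440, 0.3850, -1.2917)
ω' = ω + α·dt = (1.3982, -0.6846, -0.1517)
q⊗(0,ω) = (0.9942213, -0.4778869, -1.1950667, 0.3239834)
q' = normalize(q + ½dt·q⊗(0,ω)) = (0.0516, -0.6774, 0.0698, -0.7305)
new position p' = (-1.8760, -2.5560, 0.1800)
v + (F/m)dt = (0.4080, 0.8360, 1.6880)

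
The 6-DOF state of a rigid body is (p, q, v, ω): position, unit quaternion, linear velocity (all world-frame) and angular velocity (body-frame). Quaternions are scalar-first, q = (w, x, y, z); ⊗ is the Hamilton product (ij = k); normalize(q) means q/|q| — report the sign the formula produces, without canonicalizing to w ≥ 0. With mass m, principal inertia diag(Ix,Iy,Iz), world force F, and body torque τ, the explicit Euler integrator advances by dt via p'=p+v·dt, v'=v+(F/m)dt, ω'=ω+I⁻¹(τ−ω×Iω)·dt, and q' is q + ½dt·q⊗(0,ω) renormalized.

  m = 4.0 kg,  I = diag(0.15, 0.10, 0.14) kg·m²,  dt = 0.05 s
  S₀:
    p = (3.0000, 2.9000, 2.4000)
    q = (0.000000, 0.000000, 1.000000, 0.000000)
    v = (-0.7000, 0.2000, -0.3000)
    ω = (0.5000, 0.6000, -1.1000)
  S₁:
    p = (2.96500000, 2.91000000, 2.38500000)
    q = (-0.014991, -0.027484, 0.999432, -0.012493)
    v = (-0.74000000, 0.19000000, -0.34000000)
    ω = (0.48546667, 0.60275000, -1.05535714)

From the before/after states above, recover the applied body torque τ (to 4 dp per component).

τ = (-0.0700, 0.0000, 0.1100)

rate change Δω = (-0.01453333, 0.00275000, 0.04464286)
gyro term ω₀×Iω₀ = (-0.0264, -0.0055, -0.0150)
τ = I·(Δω/dt) + ω₀×(Iω₀) = (-0.0700, 0.0000, 0.1100)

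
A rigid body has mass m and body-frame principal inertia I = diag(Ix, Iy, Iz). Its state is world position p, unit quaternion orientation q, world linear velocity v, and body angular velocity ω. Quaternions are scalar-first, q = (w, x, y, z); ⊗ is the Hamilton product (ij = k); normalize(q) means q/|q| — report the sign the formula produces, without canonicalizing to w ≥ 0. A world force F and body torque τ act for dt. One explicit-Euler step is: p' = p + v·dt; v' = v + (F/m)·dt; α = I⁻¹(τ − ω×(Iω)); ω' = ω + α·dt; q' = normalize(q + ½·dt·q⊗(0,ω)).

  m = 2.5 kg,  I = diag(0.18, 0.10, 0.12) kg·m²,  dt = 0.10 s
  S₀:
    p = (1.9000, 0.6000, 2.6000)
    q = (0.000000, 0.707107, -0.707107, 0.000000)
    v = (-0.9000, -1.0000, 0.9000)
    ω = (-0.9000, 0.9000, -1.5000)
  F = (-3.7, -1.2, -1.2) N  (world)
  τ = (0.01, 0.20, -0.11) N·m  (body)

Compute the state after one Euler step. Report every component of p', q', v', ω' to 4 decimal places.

p' = (1.8100, 0.5000, 2.6900)
q' = (0.0633, 0.7565, -0.6509, 0.0000)
v' = (-1.0480, -1.0480, 0.8520)
ω' = (-0.8794, 1.0190, -1.6457)

α = I⁻¹(τ − ω×Iω) = (0.2056, 1.1900, -1.4567)
ω + α·dt = (-0.8794, 1.0190, -1.6457)
q⊗(0,ω) = (1.2727926, 1.0606605, 1.0606605, 0.0000000)
q' = normalize(q + ½dt·q⊗(0,ω)) = (0.0633, 0.7565, -0.6509, 0.0000)
p' = p + v·dt = (1.8100, 0.5000, 2.6900)
v' = v + a·dt = (-1.0480, -1.0480, 0.8520)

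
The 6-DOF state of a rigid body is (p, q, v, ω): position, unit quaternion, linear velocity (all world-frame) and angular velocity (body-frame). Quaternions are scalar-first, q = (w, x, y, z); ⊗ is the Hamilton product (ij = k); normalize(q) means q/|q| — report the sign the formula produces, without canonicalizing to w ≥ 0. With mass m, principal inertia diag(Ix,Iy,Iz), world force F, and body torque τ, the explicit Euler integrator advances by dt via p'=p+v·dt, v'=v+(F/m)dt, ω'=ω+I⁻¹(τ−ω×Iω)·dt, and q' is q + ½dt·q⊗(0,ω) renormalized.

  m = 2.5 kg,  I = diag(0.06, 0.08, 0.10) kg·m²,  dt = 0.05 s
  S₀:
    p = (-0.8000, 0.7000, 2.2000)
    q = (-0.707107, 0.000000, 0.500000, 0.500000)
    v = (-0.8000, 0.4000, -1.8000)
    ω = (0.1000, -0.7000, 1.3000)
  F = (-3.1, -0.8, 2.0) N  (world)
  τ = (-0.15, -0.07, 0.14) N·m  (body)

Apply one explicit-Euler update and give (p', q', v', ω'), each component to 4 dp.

p' = (-0.8400, 0.7200, 2.1100)
q' = (-0.7141, 0.0232, 0.5133, 0.4754)
v' = (-0.8620, 0.3840, -1.7600)
ω' = (-0.0098, -0.7405, 1.3707)

gyro term ω×Iω = (-0.0182, -0.0052, -0.0014)
α = I⁻¹(τ − ω×Iω) = (-2.1967, -0.8100, 1.4140)
new body rate ω' = (-0.0098, -0.7405, 1.3707)
q⊗(0,ω) = (-0.3000000, 0.9292893, 0.5449749, -0.9692391)
q + ½dt·q⊗(0,ω), renormalized = (-0.7141, 0.0232, 0.5133, 0.4754)
p + v·dt = (-0.8400, 0.7200, 2.1100)
new velocity v' = (-0.8620, 0.3840, -1.7600)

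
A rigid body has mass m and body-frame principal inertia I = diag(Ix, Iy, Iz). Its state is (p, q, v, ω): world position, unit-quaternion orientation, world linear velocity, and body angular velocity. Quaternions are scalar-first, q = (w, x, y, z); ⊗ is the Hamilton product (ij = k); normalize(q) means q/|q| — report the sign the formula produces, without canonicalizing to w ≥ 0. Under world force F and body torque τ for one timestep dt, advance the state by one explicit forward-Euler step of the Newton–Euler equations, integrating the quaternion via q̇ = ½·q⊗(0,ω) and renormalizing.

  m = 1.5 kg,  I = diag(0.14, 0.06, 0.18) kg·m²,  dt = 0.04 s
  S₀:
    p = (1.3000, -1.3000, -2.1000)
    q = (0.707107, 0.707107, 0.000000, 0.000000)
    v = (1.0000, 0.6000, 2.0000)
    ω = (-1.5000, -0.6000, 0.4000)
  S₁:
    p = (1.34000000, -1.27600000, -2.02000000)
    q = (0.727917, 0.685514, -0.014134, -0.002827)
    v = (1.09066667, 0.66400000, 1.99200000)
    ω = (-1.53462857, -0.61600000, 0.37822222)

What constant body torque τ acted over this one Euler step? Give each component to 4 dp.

τ = (-0.1500, 0.0000, -0.1700)

Δω = ω₁−ω₀ = (-0.03462857, -0.01600000, -0.02177778)
ω₀×(Iω₀) = (-0.0288, 0.0240, -0.0720)
τ = I·(Δω/dt) + ω₀×(Iω₀) = (-0.1500, 0.0000, -0.1700)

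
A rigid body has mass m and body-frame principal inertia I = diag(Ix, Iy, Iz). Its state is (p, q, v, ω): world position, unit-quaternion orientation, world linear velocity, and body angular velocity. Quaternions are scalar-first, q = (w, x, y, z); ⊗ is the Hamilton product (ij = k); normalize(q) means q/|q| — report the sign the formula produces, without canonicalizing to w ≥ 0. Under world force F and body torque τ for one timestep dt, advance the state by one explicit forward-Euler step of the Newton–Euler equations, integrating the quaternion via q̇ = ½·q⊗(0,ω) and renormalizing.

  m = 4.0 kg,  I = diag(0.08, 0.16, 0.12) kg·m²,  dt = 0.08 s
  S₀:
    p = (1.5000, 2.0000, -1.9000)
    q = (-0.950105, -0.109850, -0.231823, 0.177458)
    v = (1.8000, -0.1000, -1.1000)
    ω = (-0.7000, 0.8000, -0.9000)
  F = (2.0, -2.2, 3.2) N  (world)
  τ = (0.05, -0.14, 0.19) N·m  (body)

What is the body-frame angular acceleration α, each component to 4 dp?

precession coupling ω×(Iω) = (0.0288, -0.0252, -0.0448)
α = I⁻¹(τ − ω×Iω) = (0.2650, -0.7175, 1.9567)

α = (0.2650, -0.7175, 1.9567)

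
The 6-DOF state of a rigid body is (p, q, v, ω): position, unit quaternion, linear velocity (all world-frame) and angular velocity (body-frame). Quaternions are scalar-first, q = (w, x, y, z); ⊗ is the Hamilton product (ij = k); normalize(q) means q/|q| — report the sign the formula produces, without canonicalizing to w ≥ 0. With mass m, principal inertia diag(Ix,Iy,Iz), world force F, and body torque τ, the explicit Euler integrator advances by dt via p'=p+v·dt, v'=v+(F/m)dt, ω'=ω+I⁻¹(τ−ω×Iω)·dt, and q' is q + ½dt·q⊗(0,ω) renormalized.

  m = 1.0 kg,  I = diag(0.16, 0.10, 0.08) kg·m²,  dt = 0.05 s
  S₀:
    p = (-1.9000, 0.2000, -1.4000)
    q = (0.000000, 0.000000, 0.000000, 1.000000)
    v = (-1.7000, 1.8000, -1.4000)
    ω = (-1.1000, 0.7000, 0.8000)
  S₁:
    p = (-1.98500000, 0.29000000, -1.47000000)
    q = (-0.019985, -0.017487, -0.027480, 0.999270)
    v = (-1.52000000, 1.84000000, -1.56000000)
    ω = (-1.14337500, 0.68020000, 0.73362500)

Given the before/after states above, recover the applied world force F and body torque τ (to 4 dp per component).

F = (3.6000, 0.8000, -3.2000)
τ = (-0.1500, -0.1100, -0.0600)

Δω = ω₁−ω₀ = (-0.04337500, -0.01980000, -0.06637500)
gyro term ω₀×Iω₀ = (-0.0112, -0.0704, 0.0462)
τ = I·(Δω/dt) + ω₀×(Iω₀) = (-0.1500, -0.1100, -0.0600)
Δv = v₁−v₀ = (0.18000000, 0.04000000, -0.16000000)
m·(v₁−v₀)/dt = (3.6000, 0.8000, -3.2000)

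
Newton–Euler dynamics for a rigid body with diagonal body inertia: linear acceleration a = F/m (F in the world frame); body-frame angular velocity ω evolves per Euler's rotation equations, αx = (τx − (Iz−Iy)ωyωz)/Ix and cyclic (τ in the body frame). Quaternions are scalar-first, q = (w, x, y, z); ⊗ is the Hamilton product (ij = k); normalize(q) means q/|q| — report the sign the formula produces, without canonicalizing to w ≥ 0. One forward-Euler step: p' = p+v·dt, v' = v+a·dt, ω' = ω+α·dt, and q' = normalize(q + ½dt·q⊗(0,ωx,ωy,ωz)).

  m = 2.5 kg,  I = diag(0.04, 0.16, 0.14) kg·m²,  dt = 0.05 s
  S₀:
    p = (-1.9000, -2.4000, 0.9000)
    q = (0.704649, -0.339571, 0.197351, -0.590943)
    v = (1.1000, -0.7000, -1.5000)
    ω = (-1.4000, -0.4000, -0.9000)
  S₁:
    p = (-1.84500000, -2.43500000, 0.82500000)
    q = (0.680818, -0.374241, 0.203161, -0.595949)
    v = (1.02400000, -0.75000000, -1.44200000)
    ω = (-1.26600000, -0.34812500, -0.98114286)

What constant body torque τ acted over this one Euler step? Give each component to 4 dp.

τ = (0.1000, 0.0400, -0.1600)

rate change Δω = (0.13400000, 0.05187500, -0.08114286)
ω₀×(Iω₀) = (-0.0072, -0.1260, 0.0672)
applied torque τ = (0.1000, 0.0400, -0.1600)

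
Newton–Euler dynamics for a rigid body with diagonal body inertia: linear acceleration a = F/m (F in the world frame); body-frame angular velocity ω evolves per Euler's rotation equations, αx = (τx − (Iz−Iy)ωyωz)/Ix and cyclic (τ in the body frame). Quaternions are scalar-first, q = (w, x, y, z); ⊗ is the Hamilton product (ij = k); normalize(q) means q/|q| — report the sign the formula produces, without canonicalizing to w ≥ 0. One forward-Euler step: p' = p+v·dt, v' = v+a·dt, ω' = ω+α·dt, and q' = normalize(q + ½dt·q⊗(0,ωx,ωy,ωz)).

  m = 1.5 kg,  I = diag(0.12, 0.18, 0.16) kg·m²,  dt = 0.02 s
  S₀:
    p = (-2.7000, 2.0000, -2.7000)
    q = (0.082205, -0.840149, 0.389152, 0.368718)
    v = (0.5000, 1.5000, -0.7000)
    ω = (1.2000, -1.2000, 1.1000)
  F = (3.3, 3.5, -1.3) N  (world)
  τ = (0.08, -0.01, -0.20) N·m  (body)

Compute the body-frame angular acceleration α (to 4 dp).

ω×(Iω) gyroscopic = (0.0264, -0.0528, -0.0864)
α = I⁻¹(τ − ω×Iω) = (0.4467, 0.2378, -0.7100)

α = (0.4467, 0.2378, -0.7100)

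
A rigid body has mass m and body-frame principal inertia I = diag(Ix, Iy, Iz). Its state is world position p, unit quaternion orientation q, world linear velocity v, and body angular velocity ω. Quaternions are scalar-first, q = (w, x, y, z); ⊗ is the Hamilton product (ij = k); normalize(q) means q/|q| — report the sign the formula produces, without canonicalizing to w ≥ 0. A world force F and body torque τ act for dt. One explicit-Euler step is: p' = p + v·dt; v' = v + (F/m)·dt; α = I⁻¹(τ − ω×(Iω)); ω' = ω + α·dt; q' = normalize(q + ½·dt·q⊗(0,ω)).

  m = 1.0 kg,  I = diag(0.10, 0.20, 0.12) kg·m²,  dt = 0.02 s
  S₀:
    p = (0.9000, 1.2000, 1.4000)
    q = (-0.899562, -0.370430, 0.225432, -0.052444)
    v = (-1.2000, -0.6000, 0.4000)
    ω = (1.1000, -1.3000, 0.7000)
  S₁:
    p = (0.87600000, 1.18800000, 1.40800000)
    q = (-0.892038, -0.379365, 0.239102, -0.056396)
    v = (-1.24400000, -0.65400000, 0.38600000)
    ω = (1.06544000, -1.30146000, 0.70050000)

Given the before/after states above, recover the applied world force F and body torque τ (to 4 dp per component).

Δv = v₁−v₀ = (-0.04400000, -0.05400000, -0.01400000)
m·(v₁−v₀)/dt = (-2.2000, -2.7000, -0.7000)
Δω = ω₁−ω₀ = (-0.03456000, -0.00146000, 0.00050000)
τ = I·(Δω/dt) + ω₀×(Iω₀) = (-0.1000, -0.0300, -0.1400)

F = (-2.2000, -2.7000, -0.7000)
τ = (-0.1000, -0.0300, -0.1400)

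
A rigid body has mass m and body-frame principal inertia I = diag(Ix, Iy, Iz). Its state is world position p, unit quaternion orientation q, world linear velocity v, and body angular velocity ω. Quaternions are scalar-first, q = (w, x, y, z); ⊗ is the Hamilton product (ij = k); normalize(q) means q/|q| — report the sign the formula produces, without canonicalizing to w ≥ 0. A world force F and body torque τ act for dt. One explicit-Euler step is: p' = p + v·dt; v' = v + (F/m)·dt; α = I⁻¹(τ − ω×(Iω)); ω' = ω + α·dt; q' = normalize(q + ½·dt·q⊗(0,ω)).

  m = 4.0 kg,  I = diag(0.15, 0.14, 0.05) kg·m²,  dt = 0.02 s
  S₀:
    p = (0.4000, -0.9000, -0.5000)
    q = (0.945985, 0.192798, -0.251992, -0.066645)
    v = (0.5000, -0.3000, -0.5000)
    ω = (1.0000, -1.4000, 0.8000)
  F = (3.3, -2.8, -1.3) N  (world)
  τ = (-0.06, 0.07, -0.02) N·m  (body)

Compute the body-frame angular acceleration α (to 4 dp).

α = (-1.0720, -0.0714, -0.6800)

precession coupling ω×(Iω) = (0.1008, 0.0800, 0.0140)
α = I⁻¹(τ − ω×Iω) = (-1.0720, -0.0714, -0.6800)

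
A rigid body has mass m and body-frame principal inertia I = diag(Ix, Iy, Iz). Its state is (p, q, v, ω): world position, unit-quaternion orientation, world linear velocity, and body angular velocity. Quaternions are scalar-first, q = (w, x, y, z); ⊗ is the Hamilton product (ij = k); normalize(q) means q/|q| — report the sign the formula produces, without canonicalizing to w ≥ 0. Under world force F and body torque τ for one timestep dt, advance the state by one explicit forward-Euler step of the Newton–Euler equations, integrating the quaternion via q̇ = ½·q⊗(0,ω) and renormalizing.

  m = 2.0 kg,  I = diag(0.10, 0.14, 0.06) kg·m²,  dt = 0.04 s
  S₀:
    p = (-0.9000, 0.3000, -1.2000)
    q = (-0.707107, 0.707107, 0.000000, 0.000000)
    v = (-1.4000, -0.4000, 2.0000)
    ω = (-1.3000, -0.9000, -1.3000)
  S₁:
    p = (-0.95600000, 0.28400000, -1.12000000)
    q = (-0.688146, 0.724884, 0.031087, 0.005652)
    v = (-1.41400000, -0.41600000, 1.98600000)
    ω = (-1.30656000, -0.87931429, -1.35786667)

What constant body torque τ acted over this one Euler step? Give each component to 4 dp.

τ = (-0.1100, 0.1400, -0.0400)

ω₁ − ω₀ = (-0.00656000, 0.02068571, -0.05786667)
applied torque τ = (-0.1100, 0.1400, -0.0400)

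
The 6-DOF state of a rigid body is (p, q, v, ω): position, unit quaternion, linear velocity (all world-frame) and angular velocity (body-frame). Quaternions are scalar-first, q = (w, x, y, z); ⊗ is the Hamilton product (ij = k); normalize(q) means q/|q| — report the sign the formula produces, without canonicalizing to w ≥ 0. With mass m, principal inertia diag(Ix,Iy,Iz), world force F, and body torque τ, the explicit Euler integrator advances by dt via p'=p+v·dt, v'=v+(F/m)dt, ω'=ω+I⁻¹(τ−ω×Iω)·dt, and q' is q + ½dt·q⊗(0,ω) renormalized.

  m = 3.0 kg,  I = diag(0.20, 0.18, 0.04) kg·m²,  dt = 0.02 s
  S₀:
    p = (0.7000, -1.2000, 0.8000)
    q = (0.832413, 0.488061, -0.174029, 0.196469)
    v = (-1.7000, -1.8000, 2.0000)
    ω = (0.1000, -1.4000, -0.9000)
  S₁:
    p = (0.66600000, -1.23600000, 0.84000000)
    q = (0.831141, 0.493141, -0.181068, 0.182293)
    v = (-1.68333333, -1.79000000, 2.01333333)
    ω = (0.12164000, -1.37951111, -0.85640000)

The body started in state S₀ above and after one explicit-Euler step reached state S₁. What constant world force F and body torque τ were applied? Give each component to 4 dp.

F = (2.5000, 1.5000, 2.0000)
τ = (0.0400, 0.1700, 0.0900)

velocity change Δv = (0.01666667, 0.01000000, 0.01333333)
applied force F = (2.5000, 1.5000, 2.0000)
Δω = ω₁−ω₀ = (0.02164000, 0.02048889, 0.04360000)
I·α + gyro = (0.0400, 0.1700, 0.0900)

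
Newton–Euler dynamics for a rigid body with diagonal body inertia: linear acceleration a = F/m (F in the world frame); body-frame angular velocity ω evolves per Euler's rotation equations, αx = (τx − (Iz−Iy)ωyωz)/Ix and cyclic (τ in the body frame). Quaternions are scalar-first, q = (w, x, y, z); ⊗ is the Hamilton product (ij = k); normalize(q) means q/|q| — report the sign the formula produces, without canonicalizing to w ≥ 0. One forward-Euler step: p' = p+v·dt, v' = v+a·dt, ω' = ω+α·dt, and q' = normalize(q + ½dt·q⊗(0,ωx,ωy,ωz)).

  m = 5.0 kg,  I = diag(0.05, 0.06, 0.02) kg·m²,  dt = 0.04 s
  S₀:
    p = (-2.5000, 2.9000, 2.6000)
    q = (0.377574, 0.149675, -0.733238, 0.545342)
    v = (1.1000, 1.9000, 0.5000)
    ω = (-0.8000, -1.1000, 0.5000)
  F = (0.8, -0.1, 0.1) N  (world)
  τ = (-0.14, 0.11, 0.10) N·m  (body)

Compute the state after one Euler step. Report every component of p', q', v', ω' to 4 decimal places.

p' = (-2.4560, 2.9760, 2.6200)
q' = (0.3582, 0.1482, -0.7515, 0.5339)
v' = (1.1064, 1.8992, 0.5008)
ω' = (-0.9296, -1.0187, 0.6824)

gyro term ω×Iω = (0.0220, -0.0120, 0.0088)
α = I⁻¹(τ − ω×Iω) = (-3.2400, 2.0333, 4.5600)
new body rate ω' = (-0.9296, -1.0187, 0.6824)
2q̇ = q⊗(0,ω) = (-0.9594928, -0.0688020, -0.9264425, -0.5624459)
q' = normalize(q + ½dt·q⊗(0,ω)) = (0.3582, 0.1482, -0.7515, 0.5339)
p' = p + v·dt = (-2.4560, 2.9760, 2.6200)
v' = v + a·dt = (1.1064, 1.8992, 0.5008)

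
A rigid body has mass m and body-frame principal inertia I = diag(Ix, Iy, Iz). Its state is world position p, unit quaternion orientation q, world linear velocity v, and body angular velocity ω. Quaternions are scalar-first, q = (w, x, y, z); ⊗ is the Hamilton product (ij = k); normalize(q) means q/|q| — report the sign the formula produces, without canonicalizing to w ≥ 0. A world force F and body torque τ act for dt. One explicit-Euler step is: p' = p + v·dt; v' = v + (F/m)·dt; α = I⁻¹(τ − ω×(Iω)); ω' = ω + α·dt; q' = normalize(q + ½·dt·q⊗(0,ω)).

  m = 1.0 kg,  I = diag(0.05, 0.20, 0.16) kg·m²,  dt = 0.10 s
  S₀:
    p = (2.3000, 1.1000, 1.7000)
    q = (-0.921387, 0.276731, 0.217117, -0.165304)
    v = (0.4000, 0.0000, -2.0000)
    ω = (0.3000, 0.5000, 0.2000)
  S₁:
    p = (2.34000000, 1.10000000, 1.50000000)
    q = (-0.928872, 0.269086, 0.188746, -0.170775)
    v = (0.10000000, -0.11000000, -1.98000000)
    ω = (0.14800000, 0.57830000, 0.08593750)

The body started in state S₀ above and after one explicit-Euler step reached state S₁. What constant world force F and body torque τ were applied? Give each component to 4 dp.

F = (-3.0000, -1.1000, 0.2000)
τ = (-0.0800, 0.1500, -0.1600)

Δω = ω₁−ω₀ = (-0.15200000, 0.07830000, -0.11406250)
applied torque τ = (-0.0800, 0.1500, -0.1600)
v₁ − v₀ = (-0.30000000, -0.11000000, 0.02000000)
F = m·Δv/dt = (-3.0000, -1.1000, 0.2000)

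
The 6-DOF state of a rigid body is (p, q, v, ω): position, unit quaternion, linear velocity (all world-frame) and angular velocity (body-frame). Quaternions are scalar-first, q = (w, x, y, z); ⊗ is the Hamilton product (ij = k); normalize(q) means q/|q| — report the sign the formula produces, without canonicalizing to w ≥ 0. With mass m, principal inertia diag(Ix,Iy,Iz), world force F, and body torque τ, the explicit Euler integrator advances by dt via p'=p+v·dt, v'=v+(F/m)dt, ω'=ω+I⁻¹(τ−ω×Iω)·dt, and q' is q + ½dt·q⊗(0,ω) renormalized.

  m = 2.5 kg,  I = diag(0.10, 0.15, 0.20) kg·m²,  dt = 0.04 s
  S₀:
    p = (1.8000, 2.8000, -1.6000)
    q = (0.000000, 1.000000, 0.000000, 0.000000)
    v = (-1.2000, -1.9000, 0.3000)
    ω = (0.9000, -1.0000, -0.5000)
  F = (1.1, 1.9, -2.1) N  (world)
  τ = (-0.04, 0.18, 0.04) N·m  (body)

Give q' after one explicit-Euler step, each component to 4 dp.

Hamilton product q⊗(0,ω) = (-0.9000000, 0.0000000, 0.5000000, -1.0000000)
updated quaternion q' = (-0.0180, 0.9996, 0.0100, -0.0200)

q' = (-0.0180, 0.9996, 0.0100, -0.0200)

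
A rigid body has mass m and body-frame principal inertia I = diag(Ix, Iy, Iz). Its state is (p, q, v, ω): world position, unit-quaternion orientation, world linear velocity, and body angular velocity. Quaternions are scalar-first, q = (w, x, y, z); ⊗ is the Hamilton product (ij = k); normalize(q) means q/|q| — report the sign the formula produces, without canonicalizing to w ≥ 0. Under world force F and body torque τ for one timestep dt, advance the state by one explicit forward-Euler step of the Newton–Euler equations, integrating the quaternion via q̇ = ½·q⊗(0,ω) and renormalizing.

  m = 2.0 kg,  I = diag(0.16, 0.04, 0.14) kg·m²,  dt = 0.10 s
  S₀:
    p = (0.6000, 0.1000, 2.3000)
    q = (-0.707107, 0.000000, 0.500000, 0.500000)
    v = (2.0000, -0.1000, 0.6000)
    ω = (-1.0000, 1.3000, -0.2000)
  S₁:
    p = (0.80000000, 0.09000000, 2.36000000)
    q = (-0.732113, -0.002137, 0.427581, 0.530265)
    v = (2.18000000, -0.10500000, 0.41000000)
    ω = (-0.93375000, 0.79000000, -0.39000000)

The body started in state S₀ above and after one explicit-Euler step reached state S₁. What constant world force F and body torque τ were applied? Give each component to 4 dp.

F = (3.6000, -0.1000, -3.8000)
τ = (0.0800, -0.2000, -0.1100)

ω₁ − ω₀ = (0.06625000, -0.51000000, -0.19000000)
gyro term ω₀×Iω₀ = (-0.0260, 0.0040, 0.1560)
applied torque τ = (0.0800, -0.2000, -0.1100)
Δv = v₁−v₀ = (0.18000000, -0.00500000, -0.19000000)
applied force F = (3.6000, -0.1000, -3.8000)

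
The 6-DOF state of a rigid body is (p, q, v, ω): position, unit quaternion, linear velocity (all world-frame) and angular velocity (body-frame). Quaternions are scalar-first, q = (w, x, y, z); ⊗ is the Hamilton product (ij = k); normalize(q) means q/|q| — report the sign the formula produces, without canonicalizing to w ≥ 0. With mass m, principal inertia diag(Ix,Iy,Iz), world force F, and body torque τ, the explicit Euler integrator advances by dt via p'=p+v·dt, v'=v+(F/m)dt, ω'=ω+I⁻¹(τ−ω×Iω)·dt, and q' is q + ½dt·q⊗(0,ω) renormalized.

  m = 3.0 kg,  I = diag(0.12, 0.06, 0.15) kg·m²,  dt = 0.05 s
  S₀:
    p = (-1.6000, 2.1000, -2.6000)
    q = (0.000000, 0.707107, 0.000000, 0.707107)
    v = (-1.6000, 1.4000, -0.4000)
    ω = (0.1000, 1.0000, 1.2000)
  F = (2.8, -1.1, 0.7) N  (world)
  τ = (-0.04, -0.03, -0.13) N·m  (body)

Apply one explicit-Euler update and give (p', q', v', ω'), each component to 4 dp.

ω×(Iω) gyroscopic = (0.1080, -0.0036, -0.0060)
angular accel α = (-1.2333, -0.4400, -0.8267)
new body rate ω' = (0.0383, 0.9780, 1.1587)
q⊗(0,ω) = (-0.9192391, -0.7071070, -0.7778177, 0.7071070)
updated quaternion q' = (-0.0230, 0.6889, -0.0194, 0.7242)
linear accel F/m = (0.9333, -0.3667, 0.2333)
new position p' = (-1.6800, 2.1700, -2.6200)
v + (F/m)dt = (-1.5533, 1.3817, -0.3883)

p' = (-1.6800, 2.1700, -2.6200)
q' = (-0.0230, 0.6889, -0.0194, 0.7242)
v' = (-1.5533, 1.3817, -0.3883)
ω' = (0.0383, 0.9780, 1.1587)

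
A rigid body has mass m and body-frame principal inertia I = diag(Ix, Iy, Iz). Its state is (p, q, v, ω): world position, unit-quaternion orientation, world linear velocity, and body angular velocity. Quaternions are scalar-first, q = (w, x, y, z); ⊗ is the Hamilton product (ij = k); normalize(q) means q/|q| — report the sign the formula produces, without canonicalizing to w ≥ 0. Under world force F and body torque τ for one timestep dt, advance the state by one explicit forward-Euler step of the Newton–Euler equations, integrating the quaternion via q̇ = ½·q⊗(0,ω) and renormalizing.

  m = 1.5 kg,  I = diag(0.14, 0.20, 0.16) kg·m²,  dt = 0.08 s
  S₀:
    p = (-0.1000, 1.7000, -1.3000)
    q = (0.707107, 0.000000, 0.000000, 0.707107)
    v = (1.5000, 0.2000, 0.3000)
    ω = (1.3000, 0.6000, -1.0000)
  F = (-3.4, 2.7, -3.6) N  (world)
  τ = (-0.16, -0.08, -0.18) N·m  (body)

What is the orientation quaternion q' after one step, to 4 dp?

q⊗(0,ω) = (0.7071070, 0.4949749, 1.3435033, -0.7071070)
q + ½dt·q⊗(0,ω), renormalized = (0.7336, 0.0198, 0.0536, 0.6772)

q' = (0.7336, 0.0198, 0.0536, 0.6772)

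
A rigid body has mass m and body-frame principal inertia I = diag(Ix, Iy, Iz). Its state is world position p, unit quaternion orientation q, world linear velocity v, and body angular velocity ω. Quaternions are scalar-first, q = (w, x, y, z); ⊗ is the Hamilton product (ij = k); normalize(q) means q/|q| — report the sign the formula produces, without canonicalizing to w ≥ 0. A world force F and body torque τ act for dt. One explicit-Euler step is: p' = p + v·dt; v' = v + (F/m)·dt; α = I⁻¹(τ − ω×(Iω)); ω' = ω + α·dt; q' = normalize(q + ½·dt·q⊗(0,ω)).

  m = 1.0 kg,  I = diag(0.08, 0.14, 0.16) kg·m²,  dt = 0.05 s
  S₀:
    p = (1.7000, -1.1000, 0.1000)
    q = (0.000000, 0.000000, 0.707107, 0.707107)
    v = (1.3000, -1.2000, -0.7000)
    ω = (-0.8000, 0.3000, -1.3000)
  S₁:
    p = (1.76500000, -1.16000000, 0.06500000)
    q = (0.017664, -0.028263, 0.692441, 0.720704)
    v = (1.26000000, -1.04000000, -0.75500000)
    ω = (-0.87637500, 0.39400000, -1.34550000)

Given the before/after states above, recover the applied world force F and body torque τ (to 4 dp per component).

F = (-0.8000, 3.2000, -1.1000)
τ = (-0.1300, 0.1800, -0.1600)

rate change Δω = (-0.07637500, 0.09400000, -0.04550000)
τ = I·(Δω/dt) + ω₀×(Iω₀) = (-0.1300, 0.1800, -0.1600)
velocity change Δv = (-0.04000000, 0.16000000, -0.05500000)
m·(v₁−v₀)/dt = (-0.8000, 3.2000, -1.1000)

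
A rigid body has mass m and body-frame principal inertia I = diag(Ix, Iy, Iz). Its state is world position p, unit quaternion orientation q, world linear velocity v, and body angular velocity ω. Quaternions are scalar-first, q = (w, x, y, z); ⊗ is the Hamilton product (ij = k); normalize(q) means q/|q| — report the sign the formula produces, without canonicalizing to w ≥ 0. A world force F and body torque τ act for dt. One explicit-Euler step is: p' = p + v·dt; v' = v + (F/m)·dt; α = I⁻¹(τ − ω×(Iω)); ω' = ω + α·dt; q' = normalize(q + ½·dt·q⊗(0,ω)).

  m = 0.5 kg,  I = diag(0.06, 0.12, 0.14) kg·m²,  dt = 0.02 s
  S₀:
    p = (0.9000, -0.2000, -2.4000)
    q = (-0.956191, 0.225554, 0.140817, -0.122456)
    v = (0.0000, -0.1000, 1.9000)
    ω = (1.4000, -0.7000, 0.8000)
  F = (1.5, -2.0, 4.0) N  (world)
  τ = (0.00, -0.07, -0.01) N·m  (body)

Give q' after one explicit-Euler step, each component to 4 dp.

Hamilton product q⊗(0,ω) = (-0.1192389, -1.3117330, 0.3174521, -1.1199844)
q' = normalize(q + ½dt·q⊗(0,ω)) = (-0.9572, 0.2124, 0.1440, -0.1336)

q' = (-0.9572, 0.2124, 0.1440, -0.1336)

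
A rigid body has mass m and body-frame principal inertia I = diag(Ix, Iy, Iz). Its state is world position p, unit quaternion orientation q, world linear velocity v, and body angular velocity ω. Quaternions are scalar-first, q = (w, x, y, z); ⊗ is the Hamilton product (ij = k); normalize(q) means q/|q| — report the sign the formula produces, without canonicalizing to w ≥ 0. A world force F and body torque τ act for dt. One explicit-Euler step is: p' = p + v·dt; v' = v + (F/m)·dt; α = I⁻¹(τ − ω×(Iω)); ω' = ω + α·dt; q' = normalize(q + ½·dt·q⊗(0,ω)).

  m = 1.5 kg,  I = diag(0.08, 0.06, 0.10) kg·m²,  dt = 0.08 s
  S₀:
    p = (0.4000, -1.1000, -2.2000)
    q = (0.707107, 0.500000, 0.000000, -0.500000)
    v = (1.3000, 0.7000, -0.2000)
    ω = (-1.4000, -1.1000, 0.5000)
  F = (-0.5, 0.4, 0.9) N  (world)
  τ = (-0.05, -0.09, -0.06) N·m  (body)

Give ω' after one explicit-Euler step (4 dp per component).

ω' = (-1.4280, -1.2387, 0.4766)

ω×(Iω) gyroscopic = (-0.0220, 0.0140, -0.0308)
α = I⁻¹(τ − ω×Iω) = (-0.3500, -1.7333, -0.2920)
ω' = ω + α·dt = (-1.4280, -1.2387, 0.4766)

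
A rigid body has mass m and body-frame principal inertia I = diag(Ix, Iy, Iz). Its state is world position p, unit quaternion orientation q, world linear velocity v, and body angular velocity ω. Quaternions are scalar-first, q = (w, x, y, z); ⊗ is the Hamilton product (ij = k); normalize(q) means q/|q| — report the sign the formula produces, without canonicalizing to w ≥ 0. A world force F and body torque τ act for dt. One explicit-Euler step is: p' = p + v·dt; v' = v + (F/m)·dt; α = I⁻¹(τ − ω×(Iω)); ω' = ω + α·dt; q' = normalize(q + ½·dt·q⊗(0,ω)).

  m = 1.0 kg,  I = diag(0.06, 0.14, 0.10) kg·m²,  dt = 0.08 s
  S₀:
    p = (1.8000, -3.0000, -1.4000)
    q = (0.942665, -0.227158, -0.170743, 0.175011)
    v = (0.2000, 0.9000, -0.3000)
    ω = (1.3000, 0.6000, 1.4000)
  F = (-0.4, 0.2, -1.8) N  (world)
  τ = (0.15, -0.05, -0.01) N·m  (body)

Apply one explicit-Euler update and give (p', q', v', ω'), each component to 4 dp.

p' = (1.8160, -2.9280, -1.4240)
q' = (0.9457, -0.1913, -0.1259, 0.2305)
v' = (0.1680, 0.9160, -0.4440)
ω' = (1.5448, 0.6130, 1.3421)

linear accel F/m = (-0.4000, 0.2000, -1.8000)
p + v·dt = (1.8160, -2.9280, -1.4240)
v + (F/m)dt = (0.1680, 0.9160, -0.4440)
precession coupling ω×(Iω) = (-0.0336, -0.0728, 0.0624)
angular accel α = (3.0600, 0.1629, -0.7240)
new body rate ω' = (1.5448, 0.6130, 1.3421)
q⊗(0,ω) = (0.1527358, 0.8814177, 1.1111345, 1.4054021)
updated quaternion q' = (0.9457, -0.1913, -0.1259, 0.2305)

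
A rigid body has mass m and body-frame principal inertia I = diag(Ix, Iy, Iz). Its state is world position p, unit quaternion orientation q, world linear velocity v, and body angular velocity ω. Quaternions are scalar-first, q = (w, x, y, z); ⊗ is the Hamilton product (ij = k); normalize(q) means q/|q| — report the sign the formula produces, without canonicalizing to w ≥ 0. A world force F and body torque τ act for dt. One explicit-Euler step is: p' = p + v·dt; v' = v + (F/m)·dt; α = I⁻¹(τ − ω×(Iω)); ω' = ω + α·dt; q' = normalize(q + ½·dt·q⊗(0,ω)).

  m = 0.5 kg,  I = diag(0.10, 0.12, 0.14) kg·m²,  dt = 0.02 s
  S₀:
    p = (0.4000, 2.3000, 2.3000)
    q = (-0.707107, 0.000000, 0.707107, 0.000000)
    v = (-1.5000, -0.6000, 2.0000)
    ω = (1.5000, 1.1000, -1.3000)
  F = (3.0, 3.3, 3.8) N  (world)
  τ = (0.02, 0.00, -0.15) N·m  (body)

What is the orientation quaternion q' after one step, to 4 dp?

2q̇ = q⊗(0,ω) = (-0.7778177, -1.9798996, -0.7778177, -0.1414214)
q + ½dt·q⊗(0,ω), renormalized = (-0.7147, -0.0198, 0.6991, -0.0014)

q' = (-0.7147, -0.0198, 0.6991, -0.0014)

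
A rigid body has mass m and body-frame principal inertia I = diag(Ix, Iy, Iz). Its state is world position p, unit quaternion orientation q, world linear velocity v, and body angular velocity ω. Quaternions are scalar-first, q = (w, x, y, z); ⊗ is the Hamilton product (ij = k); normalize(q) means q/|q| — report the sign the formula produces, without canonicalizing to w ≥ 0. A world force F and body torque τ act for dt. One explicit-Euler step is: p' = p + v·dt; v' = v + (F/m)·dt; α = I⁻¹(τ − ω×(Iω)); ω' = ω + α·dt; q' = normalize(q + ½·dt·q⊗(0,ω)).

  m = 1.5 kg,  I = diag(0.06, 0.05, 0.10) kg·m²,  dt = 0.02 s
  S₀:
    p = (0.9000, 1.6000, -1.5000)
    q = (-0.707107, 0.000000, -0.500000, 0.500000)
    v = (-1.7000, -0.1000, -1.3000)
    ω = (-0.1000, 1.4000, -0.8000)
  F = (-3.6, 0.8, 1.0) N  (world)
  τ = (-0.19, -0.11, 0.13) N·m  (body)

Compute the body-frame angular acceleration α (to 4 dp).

gyro term ω×Iω = (-0.0560, -0.0032, 0.0014)
angular accel α = (-2.2333, -2.1360, 1.2860)

α = (-2.2333, -2.1360, 1.2860)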